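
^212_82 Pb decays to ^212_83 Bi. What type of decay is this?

beta-minus decay

ΔA = 212 − 212 = 0; ΔZ = 83 − 82 = +1.
A is unchanged and Z rises by 1 — a neutron has become a proton (β⁻ decay).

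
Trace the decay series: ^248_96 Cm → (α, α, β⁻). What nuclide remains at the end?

Start: (A, Z) = (248, 96).
After α: (244, 94).
After α: (240, 92).
After β⁻: (240, 93).
Z = 93 is neptunium.

Np-240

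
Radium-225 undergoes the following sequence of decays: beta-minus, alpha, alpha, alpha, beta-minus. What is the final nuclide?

Po-213

Start: (A, Z) = (225, 88).
After β⁻: (225, 89).
After α: (221, 87).
After α: (217, 85).
After α: (213, 83).
After β⁻: (213, 84).
Z = 84 is polonium.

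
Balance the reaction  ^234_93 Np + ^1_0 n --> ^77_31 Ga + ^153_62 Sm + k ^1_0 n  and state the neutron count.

5

Conserve mass number: 235 = 77 + 153 + k, so k = 235 − 230 = 5.
Check atomic number: 93 = 31 + 62 + 0 = 93. ✓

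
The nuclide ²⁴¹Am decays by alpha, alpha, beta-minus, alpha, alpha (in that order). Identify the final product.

Ra-225

Start: (A, Z) = (241, 95).
After α: (237, 93).
After α: (233, 91).
After β⁻: (233, 92).
After α: (229, 90).
After α: (225, 88).
Z = 88 is radium.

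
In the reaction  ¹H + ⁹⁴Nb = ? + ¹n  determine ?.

Conserve mass number: 1 + 94 = A + 1, so A = 94.
Conserve atomic number: 1 + 41 = Z + 0, so Z = 42.
Z = 42 is molybdenum, so the species is ⁹⁴Mo.

Mo-94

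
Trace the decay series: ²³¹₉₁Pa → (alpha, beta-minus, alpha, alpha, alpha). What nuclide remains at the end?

Po-215

Start: (A, Z) = (231, 91).
After α: (227, 89).
After β⁻: (227, 90).
After α: (223, 88).
After α: (219, 86).
After α: (215, 84).
Z = 84 is polonium.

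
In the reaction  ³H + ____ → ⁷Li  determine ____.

alpha particle

Conserve mass number: 3 + A = 7, so A = 4.
Conserve atomic number: 1 + Z = 3, so Z = 2.
A = 4 and Z = 2 is ⁴He — an alpha particle.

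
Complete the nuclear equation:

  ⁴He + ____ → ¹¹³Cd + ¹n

Conserve mass number: 4 + A = 113 + 1, so A = 110.
Conserve atomic number: 2 + Z = 48 + 0, so Z = 46.
Z = 46 is palladium, so the species is ¹¹⁰Pd.

Pd-110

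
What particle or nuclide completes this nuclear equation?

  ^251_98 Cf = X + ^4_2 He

Conserve mass number: 251 = A + 4, so A = 247.
Conserve atomic number: 98 = Z + 2, so Z = 96.
Z = 96 is curium, so the species is ^247_96 Cm.

Cm-247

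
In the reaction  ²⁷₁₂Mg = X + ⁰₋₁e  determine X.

Conserve mass number: 27 = A + 0, so A = 27.
Conserve atomic number: 12 = Z − 1, so Z = 13.
Z = 13 is aluminium, so the species is ²⁷₁₃Al.

Al-27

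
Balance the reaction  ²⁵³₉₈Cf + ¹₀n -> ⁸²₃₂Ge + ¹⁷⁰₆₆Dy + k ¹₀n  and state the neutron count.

Conserve mass number: 254 = 82 + 170 + k, so k = 254 − 252 = 2.
Check atomic number: 98 = 32 + 66 + 0 = 98. ✓

2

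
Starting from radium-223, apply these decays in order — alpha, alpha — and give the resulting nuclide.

Start: (A, Z) = (223, 88).
After α: (219, 86).
After α: (215, 84).
Z = 84 is polonium.

Po-215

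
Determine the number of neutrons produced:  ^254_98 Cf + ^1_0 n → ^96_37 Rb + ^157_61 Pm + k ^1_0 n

Conserve mass number: 255 = 96 + 157 + k, so k = 255 − 253 = 2.
Check atomic number: 98 = 37 + 61 + 0 = 98. ✓

2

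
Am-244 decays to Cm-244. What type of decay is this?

ΔA = 244 − 244 = 0; ΔZ = 96 − 95 = +1.
A is unchanged and Z rises by 1 — a neutron has become a proton (β⁻ decay).

beta-minus decay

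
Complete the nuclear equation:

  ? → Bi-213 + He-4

At-217

Conserve mass number: A = 213 + 4, so A = 217.
Conserve atomic number: Z = 83 + 2, so Z = 85.
Z = 85 is astatine, so the species is At-217.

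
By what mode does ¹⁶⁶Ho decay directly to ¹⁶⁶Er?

beta-minus decay

ΔA = 166 − 166 = 0; ΔZ = 68 − 67 = +1.
A is unchanged and Z rises by 1 — a neutron has become a proton (β⁻ decay).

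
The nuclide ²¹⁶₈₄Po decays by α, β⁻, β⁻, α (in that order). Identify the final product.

Start: (A, Z) = (216, 84).
After α: (212, 82).
After β⁻: (212, 83).
After β⁻: (212, 84).
After α: (208, 82).
Z = 82 is lead.

Pb-208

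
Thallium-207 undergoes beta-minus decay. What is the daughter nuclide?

Pb-207

Beta-minus decay: mass number changes by +0, atomic number by +1.
A: 207 = 207; Z: 81 + 1 = 82.
Z = 82 is lead, so the daughter is lead-207.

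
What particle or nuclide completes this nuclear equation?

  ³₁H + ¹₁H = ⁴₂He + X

Conserve mass number: 3 + 1 = 4 + A, so A = 0.
Conserve atomic number: 1 + 1 = 2 + Z, so Z = 0.
A = 0 and Z = 0 is ⁰₀γ — a gamma ray.

gamma ray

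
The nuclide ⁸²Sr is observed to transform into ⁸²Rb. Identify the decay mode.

beta-plus decay or electron capture

ΔA = 82 − 82 = 0; ΔZ = 37 − 38 = -1.
A is unchanged and Z drops by 1 — a proton has become a neutron (β⁺ emission or electron capture).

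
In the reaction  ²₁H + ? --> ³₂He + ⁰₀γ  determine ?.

proton

Conserve mass number: 2 + A = 3 + 0, so A = 1.
Conserve atomic number: 1 + Z = 2 + 0, so Z = 1.
A = 1 and Z = 1 is ¹₁H — a proton.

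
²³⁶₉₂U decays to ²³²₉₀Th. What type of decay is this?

alpha decay

ΔA = 232 − 236 = -4; ΔZ = 90 − 92 = -2.
A drops by 4 and Z drops by 2 — the signature of alpha emission.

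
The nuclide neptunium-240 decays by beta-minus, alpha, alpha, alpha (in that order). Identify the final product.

Start: (A, Z) = (240, 93).
After β⁻: (240, 94).
After α: (236, 92).
After α: (232, 90).
After α: (228, 88).
Z = 88 is radium.

Ra-228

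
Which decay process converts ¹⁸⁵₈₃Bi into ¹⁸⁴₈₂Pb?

ΔA = 184 − 185 = -1; ΔZ = 82 − 83 = -1.
A drops by 1 and Z drops by 1 — a proton was emitted.

proton emission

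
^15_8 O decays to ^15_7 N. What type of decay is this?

ΔA = 15 − 15 = 0; ΔZ = 7 − 8 = -1.
A is unchanged and Z drops by 1 — a proton has become a neutron (β⁺ emission or electron capture).

beta-plus decay or electron capture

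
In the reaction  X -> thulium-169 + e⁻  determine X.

Conserve mass number: A = 169 + 0, so A = 169.
Conserve atomic number: Z = 69 − 1, so Z = 68.
Z = 68 is erbium, so the species is erbium-169.

Er-169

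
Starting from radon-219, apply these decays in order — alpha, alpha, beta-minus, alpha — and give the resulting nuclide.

Tl-207

Start: (A, Z) = (219, 86).
After α: (215, 84).
After α: (211, 82).
After β⁻: (211, 83).
After α: (207, 81).
Z = 81 is thallium.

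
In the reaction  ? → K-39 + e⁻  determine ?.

Ar-39

Conserve mass number: A = 39 + 0, so A = 39.
Conserve atomic number: Z = 19 − 1, so Z = 18.
Z = 18 is argon, so the species is Ar-39.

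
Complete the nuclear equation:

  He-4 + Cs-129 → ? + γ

La-133

Conserve mass number: 4 + 129 = A + 0, so A = 133.
Conserve atomic number: 2 + 55 = Z + 0, so Z = 57.
Z = 57 is lanthanum, so the species is La-133.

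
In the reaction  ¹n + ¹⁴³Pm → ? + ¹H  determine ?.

Nd-143

Conserve mass number: 1 + 143 = A + 1, so A = 143.
Conserve atomic number: 0 + 61 = Z + 1, so Z = 60.
Z = 60 is neodymium, so the species is ¹⁴³Nd.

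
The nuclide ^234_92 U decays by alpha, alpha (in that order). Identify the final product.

Ra-226

Start: (A, Z) = (234, 92).
After α: (230, 90).
After α: (226, 88).
Z = 88 is radium.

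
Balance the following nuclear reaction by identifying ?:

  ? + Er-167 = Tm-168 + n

Conserve mass number: A + 167 = 168 + 1, so A = 2.
Conserve atomic number: Z + 68 = 69 + 0, so Z = 1.
A = 2 and Z = 1 is H-2 — a deuteron.

deuteron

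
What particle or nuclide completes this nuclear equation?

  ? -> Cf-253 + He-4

Conserve mass number: A = 253 + 4, so A = 257.
Conserve atomic number: Z = 98 + 2, so Z = 100.
Z = 100 is fermium, so the species is Fm-257.

Fm-257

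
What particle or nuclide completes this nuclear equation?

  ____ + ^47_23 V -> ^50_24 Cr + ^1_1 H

alpha particle

Conserve mass number: A + 47 = 50 + 1, so A = 4.
Conserve atomic number: Z + 23 = 24 + 1, so Z = 2.
A = 4 and Z = 2 is ^4_2 He — an alpha particle.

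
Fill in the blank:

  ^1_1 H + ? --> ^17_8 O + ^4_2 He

F-20

Conserve mass number: 1 + A = 17 + 4, so A = 20.
Conserve atomic number: 1 + Z = 8 + 2, so Z = 9.
Z = 9 is fluorine, so the species is ^20_9 F.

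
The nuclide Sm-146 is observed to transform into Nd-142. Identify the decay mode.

ΔA = 142 − 146 = -4; ΔZ = 60 − 62 = -2.
A drops by 4 and Z drops by 2 — the signature of alpha emission.

alpha decay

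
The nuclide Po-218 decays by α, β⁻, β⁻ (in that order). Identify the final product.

Po-214

Start: (A, Z) = (218, 84).
After α: (214, 82).
After β⁻: (214, 83).
After β⁻: (214, 84).
Z = 84 is polonium.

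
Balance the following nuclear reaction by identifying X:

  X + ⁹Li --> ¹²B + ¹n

alpha particle

Conserve mass number: A + 9 = 12 + 1, so A = 4.
Conserve atomic number: Z + 3 = 5 + 0, so Z = 2.
A = 4 and Z = 2 is ⁴He — an alpha particle.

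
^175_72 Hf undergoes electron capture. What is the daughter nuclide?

Electron capture: mass number changes by +0, atomic number by -1.
A: 175 = 175; Z: 72 − 1 = 71.
Z = 71 is lutetium, so the daughter is ^175_71 Lu.

Lu-175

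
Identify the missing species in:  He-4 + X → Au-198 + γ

Conserve mass number: 4 + A = 198 + 0, so A = 194.
Conserve atomic number: 2 + Z = 79 + 0, so Z = 77.
Z = 77 is iridium, so the species is Ir-194.

Ir-194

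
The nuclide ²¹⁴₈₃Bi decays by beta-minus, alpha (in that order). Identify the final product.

Pb-210

Start: (A, Z) = (214, 83).
After β⁻: (214, 84).
After α: (210, 82).
Z = 82 is lead.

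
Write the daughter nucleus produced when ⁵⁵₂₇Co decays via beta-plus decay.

Fe-55

Beta-plus decay: mass number changes by +0, atomic number by -1.
A: 55 = 55; Z: 27 − 1 = 26.
Z = 26 is iron, so the daughter is ⁵⁵₂₆Fe.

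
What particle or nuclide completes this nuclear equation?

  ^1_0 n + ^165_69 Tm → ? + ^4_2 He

Conserve mass number: 1 + 165 = A + 4, so A = 162.
Conserve atomic number: 0 + 69 = Z + 2, so Z = 67.
Z = 67 is holmium, so the species is ^162_67 Ho.

Ho-162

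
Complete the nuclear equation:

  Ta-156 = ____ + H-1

Conserve mass number: 156 = A + 1, so A = 155.
Conserve atomic number: 73 = Z + 1, so Z = 72.
Z = 72 is hafnium, so the species is Hf-155.

Hf-155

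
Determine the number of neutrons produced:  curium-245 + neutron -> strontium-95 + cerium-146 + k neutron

5

Conserve mass number: 246 = 95 + 146 + k, so k = 246 − 241 = 5.
Check atomic number: 96 = 38 + 58 + 0 = 96. ✓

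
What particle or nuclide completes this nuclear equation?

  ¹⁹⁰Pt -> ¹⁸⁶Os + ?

Conserve mass number: 190 = 186 + A, so A = 4.
Conserve atomic number: 78 = 76 + Z, so Z = 2.
A = 4 and Z = 2 is ⁴He — an alpha particle.

alpha particle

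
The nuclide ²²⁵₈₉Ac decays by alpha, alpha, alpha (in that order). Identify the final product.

Start: (A, Z) = (225, 89).
After α: (221, 87).
After α: (217, 85).
After α: (213, 83).
Z = 83 is bismuth.

Bi-213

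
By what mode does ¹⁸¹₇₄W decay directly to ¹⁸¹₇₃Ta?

ΔA = 181 − 181 = 0; ΔZ = 73 − 74 = -1.
A is unchanged and Z drops by 1 — a proton has become a neutron (β⁺ emission or electron capture).

beta-plus decay or electron capture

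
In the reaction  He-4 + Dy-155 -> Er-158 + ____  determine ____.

neutron

Conserve mass number: 4 + 155 = 158 + A, so A = 1.
Conserve atomic number: 2 + 66 = 68 + Z, so Z = 0.
A = 1 and Z = 0 is n — a neutron.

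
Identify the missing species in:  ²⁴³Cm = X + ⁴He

Pu-239

Conserve mass number: 243 = A + 4, so A = 239.
Conserve atomic number: 96 = Z + 2, so Z = 94.
Z = 94 is plutonium, so the species is ²³⁹Pu.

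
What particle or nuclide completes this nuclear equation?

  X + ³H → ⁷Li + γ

alpha particle

Conserve mass number: A + 3 = 7 + 0, so A = 4.
Conserve atomic number: Z + 1 = 3 + 0, so Z = 2.
A = 4 and Z = 2 is ⁴He — an alpha particle.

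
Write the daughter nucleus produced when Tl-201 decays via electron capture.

Hg-201

Electron capture: mass number changes by +0, atomic number by -1.
A: 201 = 201; Z: 81 − 1 = 80.
Z = 80 is mercury, so the daughter is Hg-201.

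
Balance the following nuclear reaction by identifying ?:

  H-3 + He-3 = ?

Li-6

Conserve mass number: 3 + 3 = A, so A = 6.
Conserve atomic number: 1 + 2 = Z, so Z = 3.
Z = 3 is lithium, so the species is Li-6.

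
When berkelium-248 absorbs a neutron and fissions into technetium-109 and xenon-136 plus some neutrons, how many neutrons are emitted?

4

Conserve mass number: 249 = 109 + 136 + k, so k = 249 − 245 = 4.
Check atomic number: 97 = 43 + 54 + 0 = 97. ✓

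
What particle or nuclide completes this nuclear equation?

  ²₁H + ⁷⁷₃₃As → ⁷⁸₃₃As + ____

Conserve mass number: 2 + 77 = 78 + A, so A = 1.
Conserve atomic number: 1 + 33 = 33 + Z, so Z = 1.
A = 1 and Z = 1 is ¹₁H — a proton.

proton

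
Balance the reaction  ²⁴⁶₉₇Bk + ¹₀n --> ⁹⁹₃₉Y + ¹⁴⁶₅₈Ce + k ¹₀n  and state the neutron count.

Conserve mass number: 247 = 99 + 146 + k, so k = 247 − 245 = 2.
Check atomic number: 97 = 39 + 58 + 0 = 97. ✓

2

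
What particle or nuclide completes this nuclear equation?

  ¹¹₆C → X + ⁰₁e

B-11

Conserve mass number: 11 = A + 0, so A = 11.
Conserve atomic number: 6 = Z + 1, so Z = 5.
Z = 5 is boron, so the species is ¹¹₅B.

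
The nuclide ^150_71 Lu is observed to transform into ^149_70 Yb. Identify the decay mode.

ΔA = 149 − 150 = -1; ΔZ = 70 − 71 = -1.
A drops by 1 and Z drops by 1 — a proton was emitted.

proton emission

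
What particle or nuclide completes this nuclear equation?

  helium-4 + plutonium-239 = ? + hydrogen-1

Am-242

Conserve mass number: 4 + 239 = A + 1, so A = 242.
Conserve atomic number: 2 + 94 = Z + 1, so Z = 95.
Z = 95 is americium, so the species is americium-242.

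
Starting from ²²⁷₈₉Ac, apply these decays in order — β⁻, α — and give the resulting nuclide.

Start: (A, Z) = (227, 89).
After β⁻: (227, 90).
After α: (223, 88).
Z = 88 is radium.

Ra-223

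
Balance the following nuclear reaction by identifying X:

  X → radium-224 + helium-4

Conserve mass number: A = 224 + 4, so A = 228.
Conserve atomic number: Z = 88 + 2, so Z = 90.
Z = 90 is thorium, so the species is thorium-228.

Th-228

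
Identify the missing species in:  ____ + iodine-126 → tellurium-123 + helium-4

Conserve mass number: A + 126 = 123 + 4, so A = 1.
Conserve atomic number: Z + 53 = 52 + 2, so Z = 1.
A = 1 and Z = 1 is hydrogen-1 — a proton.

proton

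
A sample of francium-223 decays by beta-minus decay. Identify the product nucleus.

Beta-minus decay: mass number changes by +0, atomic number by +1.
A: 223 = 223; Z: 87 + 1 = 88.
Z = 88 is radium, so the daughter is radium-223.

Ra-223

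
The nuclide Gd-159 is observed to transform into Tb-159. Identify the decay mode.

beta-minus decay

ΔA = 159 − 159 = 0; ΔZ = 65 − 64 = +1.
A is unchanged and Z rises by 1 — a neutron has become a proton (β⁻ decay).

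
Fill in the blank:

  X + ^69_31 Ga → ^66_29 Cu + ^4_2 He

Conserve mass number: A + 69 = 66 + 4, so A = 1.
Conserve atomic number: Z + 31 = 29 + 2, so Z = 0.
A = 1 and Z = 0 is ^1_0 n — a neutron.

neutron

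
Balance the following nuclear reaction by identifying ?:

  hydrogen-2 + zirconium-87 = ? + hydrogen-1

Zr-88

Conserve mass number: 2 + 87 = A + 1, so A = 88.
Conserve atomic number: 1 + 40 = Z + 1, so Z = 40.
Z = 40 is zirconium, so the species is zirconium-88.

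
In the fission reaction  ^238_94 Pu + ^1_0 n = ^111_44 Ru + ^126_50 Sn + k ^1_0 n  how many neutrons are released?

2

Conserve mass number: 239 = 111 + 126 + k, so k = 239 − 237 = 2.
Check atomic number: 94 = 44 + 50 + 0 = 94. ✓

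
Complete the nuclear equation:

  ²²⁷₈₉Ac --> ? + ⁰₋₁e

Th-227

Conserve mass number: 227 = A + 0, so A = 227.
Conserve atomic number: 89 = Z − 1, so Z = 90.
Z = 90 is thorium, so the species is ²²⁷₉₀Th.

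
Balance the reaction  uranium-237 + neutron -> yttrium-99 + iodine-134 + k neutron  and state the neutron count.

Conserve mass number: 238 = 99 + 134 + k, so k = 238 − 233 = 5.
Check atomic number: 92 = 39 + 53 + 0 = 92. ✓

5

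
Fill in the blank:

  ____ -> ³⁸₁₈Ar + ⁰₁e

K-38

Conserve mass number: A = 38 + 0, so A = 38.
Conserve atomic number: Z = 18 + 1, so Z = 19.
Z = 19 is potassium, so the species is ³⁸₁₉K.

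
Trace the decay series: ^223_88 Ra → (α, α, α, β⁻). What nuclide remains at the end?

Start: (A, Z) = (223, 88).
After α: (219, 86).
After α: (215, 84).
After α: (211, 82).
After β⁻: (211, 83).
Z = 83 is bismuth.

Bi-211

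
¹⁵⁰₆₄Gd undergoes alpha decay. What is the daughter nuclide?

Sm-146

Alpha decay: mass number changes by -4, atomic number by -2.
A: 150 − 4 = 146; Z: 64 − 2 = 62.
Z = 62 is samarium, so the daughter is ¹⁴⁶₆₂Sm.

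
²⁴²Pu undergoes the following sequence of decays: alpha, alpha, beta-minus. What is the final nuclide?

Start: (A, Z) = (242, 94).
After α: (238, 92).
After α: (234, 90).
After β⁻: (234, 91).
Z = 91 is protactinium.

Pa-234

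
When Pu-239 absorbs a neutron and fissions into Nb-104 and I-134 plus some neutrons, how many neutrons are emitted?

Conserve mass number: 240 = 104 + 134 + k, so k = 240 − 238 = 2.
Check atomic number: 94 = 41 + 53 + 0 = 94. ✓

2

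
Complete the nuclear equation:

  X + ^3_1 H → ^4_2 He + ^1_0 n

deuteron

Conserve mass number: A + 3 = 4 + 1, so A = 2.
Conserve atomic number: Z + 1 = 2 + 0, so Z = 1.
A = 2 and Z = 1 is ^2_1 H — a deuteron.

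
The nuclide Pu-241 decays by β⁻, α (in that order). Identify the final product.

Start: (A, Z) = (241, 94).
After β⁻: (241, 95).
After α: (237, 93).
Z = 93 is neptunium.

Np-237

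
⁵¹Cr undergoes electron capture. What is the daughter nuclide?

Electron capture: mass number changes by +0, atomic number by -1.
A: 51 = 51; Z: 24 − 1 = 23.
Z = 23 is vanadium, so the daughter is ⁵¹V.

V-51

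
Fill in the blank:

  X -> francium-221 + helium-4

Ac-225

Conserve mass number: A = 221 + 4, so A = 225.
Conserve atomic number: Z = 87 + 2, so Z = 89.
Z = 89 is actinium, so the species is actinium-225.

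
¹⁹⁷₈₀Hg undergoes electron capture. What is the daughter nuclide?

Electron capture: mass number changes by +0, atomic number by -1.
A: 197 = 197; Z: 80 − 1 = 79.
Z = 79 is gold, so the daughter is ¹⁹⁷₇₉Au.

Au-197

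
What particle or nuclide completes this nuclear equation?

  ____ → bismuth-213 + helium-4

At-217

Conserve mass number: A = 213 + 4, so A = 217.
Conserve atomic number: Z = 83 + 2, so Z = 85.
Z = 85 is astatine, so the species is astatine-217.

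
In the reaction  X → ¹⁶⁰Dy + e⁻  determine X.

Tb-160

Conserve mass number: A = 160 + 0, so A = 160.
Conserve atomic number: Z = 66 − 1, so Z = 65.
Z = 65 is terbium, so the species is ¹⁶⁰Tb.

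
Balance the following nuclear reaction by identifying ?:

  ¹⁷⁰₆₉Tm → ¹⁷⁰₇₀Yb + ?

beta-minus particle

Conserve mass number: 170 = 170 + A, so A = 0.
Conserve atomic number: 69 = 70 + Z, so Z = -1.
A = 0 and Z = -1 is ⁰₋₁e — a beta-minus particle.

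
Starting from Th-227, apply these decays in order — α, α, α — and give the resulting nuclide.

Po-215

Start: (A, Z) = (227, 90).
After α: (223, 88).
After α: (219, 86).
After α: (215, 84).
Z = 84 is polonium.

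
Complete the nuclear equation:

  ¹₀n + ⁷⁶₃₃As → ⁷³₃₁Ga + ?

Conserve mass number: 1 + 76 = 73 + A, so A = 4.
Conserve atomic number: 0 + 33 = 31 + Z, so Z = 2.
A = 4 and Z = 2 is ⁴₂He — an alpha particle.

alpha particle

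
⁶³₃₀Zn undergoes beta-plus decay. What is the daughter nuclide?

Cu-63

Beta-plus decay: mass number changes by +0, atomic number by -1.
A: 63 = 63; Z: 30 − 1 = 29.
Z = 29 is copper, so the daughter is ⁶³₂₉Cu.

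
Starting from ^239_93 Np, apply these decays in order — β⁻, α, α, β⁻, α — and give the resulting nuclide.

Start: (A, Z) = (239, 93).
After β⁻: (239, 94).
After α: (235, 92).
After α: (231, 90).
After β⁻: (231, 91).
After α: (227, 89).
Z = 89 is actinium.

Ac-227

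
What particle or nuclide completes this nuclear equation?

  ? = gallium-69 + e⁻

Conserve mass number: A = 69 + 0, so A = 69.
Conserve atomic number: Z = 31 − 1, so Z = 30.
Z = 30 is zinc, so the species is zinc-69.

Zn-69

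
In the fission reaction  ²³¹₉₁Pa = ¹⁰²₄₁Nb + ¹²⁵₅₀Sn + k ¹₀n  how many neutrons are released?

Conserve mass number: 231 = 102 + 125 + k, so k = 231 − 227 = 4.
Check atomic number: 91 = 41 + 50 + 0 = 91. ✓

4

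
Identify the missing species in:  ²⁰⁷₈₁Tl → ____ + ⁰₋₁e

Conserve mass number: 207 = A + 0, so A = 207.
Conserve atomic number: 81 = Z − 1, so Z = 82.
Z = 82 is lead, so the species is ²⁰⁷₈₂Pb.

Pb-207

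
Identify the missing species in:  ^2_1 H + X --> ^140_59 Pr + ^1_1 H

Pr-139

Conserve mass number: 2 + A = 140 + 1, so A = 139.
Conserve atomic number: 1 + Z = 59 + 1, so Z = 59.
Z = 59 is praseodymium, so the species is ^139_59 Pr.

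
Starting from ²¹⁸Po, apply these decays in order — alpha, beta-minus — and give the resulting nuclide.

Start: (A, Z) = (218, 84).
After α: (214, 82).
After β⁻: (214, 83).
Z = 83 is bismuth.

Bi-214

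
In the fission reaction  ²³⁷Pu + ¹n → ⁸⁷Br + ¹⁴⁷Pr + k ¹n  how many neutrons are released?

Conserve mass number: 238 = 87 + 147 + k, so k = 238 − 234 = 4.
Check atomic number: 94 = 35 + 59 + 0 = 94. ✓

4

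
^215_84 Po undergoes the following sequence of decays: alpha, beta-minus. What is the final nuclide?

Start: (A, Z) = (215, 84).
After α: (211, 82).
After β⁻: (211, 83).
Z = 83 is bismuth.

Bi-211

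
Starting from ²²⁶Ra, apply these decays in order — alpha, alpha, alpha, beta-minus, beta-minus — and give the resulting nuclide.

Start: (A, Z) = (226, 88).
After α: (222, 86).
After α: (218, 84).
After α: (214, 82).
After β⁻: (214, 83).
After β⁻: (214, 84).
Z = 84 is polonium.

Po-214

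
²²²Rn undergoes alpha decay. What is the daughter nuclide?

Alpha decay: mass number changes by -4, atomic number by -2.
A: 222 − 4 = 218; Z: 86 − 2 = 84.
Z = 84 is polonium, so the daughter is ²¹⁸Po.

Po-218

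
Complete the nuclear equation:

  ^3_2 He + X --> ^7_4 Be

Conserve mass number: 3 + A = 7, so A = 4.
Conserve atomic number: 2 + Z = 4, so Z = 2.
A = 4 and Z = 2 is ^4_2 He — an alpha particle.

alpha particle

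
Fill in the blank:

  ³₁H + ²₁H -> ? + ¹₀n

Conserve mass number: 3 + 2 = A + 1, so A = 4.
Conserve atomic number: 1 + 1 = Z + 0, so Z = 2.
A = 4 and Z = 2 is ⁴₂He — an alpha particle.

He-4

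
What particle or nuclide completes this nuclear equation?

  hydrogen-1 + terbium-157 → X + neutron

Conserve mass number: 1 + 157 = A + 1, so A = 157.
Conserve atomic number: 1 + 65 = Z + 0, so Z = 66.
Z = 66 is dysprosium, so the species is dysprosium-157.

Dy-157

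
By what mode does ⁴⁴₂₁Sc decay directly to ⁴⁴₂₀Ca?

beta-plus decay or electron capture

ΔA = 44 − 44 = 0; ΔZ = 20 − 21 = -1.
A is unchanged and Z drops by 1 — a proton has become a neutron (β⁺ emission or electron capture).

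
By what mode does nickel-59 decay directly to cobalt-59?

beta-plus decay or electron capture

ΔA = 59 − 59 = 0; ΔZ = 27 − 28 = -1.
A is unchanged and Z drops by 1 — a proton has become a neutron (β⁺ emission or electron capture).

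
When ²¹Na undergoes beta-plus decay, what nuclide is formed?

Beta-plus decay: mass number changes by +0, atomic number by -1.
A: 21 = 21; Z: 11 − 1 = 10.
Z = 10 is neon, so the daughter is ²¹Ne.

Ne-21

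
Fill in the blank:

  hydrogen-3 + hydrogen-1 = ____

He-4

Conserve mass number: 3 + 1 = A, so A = 4.
Conserve atomic number: 1 + 1 = Z, so Z = 2.
A = 4 and Z = 2 is helium-4 — an alpha particle.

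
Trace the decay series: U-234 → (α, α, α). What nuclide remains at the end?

Start: (A, Z) = (234, 92).
After α: (230, 90).
After α: (226, 88).
After α: (222, 86).
Z = 86 is radon.

Rn-222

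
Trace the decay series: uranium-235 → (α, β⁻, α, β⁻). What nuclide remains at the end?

Start: (A, Z) = (235, 92).
After α: (231, 90).
After β⁻: (231, 91).
After α: (227, 89).
After β⁻: (227, 90).
Z = 90 is thorium.

Th-227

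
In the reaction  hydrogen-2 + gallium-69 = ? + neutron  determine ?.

Ge-70

Conserve mass number: 2 + 69 = A + 1, so A = 70.
Conserve atomic number: 1 + 31 = Z + 0, so Z = 32.
Z = 32 is germanium, so the species is germanium-70.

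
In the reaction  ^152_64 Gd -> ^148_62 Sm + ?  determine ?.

alpha particle

Conserve mass number: 152 = 148 + A, so A = 4.
Conserve atomic number: 64 = 62 + Z, so Z = 2.
A = 4 and Z = 2 is ^4_2 He — an alpha particle.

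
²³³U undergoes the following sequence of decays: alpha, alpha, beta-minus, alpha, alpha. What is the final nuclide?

At-217

Start: (A, Z) = (233, 92).
After α: (229, 90).
After α: (225, 88).
After β⁻: (225, 89).
After α: (221, 87).
After α: (217, 85).
Z = 85 is astatine.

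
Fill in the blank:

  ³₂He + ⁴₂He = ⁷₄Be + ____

Conserve mass number: 3 + 4 = 7 + A, so A = 0.
Conserve atomic number: 2 + 2 = 4 + Z, so Z = 0.
A = 0 and Z = 0 is ⁰₀γ — a gamma ray.

gamma ray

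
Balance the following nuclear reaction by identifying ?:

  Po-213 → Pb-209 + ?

alpha particle

Conserve mass number: 213 = 209 + A, so A = 4.
Conserve atomic number: 84 = 82 + Z, so Z = 2.
A = 4 and Z = 2 is He-4 — an alpha particle.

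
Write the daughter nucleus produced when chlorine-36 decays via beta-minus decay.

Beta-minus decay: mass number changes by +0, atomic number by +1.
A: 36 = 36; Z: 17 + 1 = 18.
Z = 18 is argon, so the daughter is argon-36.

Ar-36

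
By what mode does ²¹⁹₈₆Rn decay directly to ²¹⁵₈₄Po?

alpha decay

ΔA = 215 − 219 = -4; ΔZ = 84 − 86 = -2.
A drops by 4 and Z drops by 2 — the signature of alpha emission.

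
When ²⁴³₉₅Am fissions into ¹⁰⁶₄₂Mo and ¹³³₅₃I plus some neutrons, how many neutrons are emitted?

Conserve mass number: 243 = 106 + 133 + k, so k = 243 − 239 = 4.
Check atomic number: 95 = 42 + 53 + 0 = 95. ✓

4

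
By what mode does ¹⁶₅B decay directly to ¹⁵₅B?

neutron emission

ΔA = 15 − 16 = -1; ΔZ = 5 − 5 = +0.
A drops by 1 with Z unchanged — a neutron was emitted.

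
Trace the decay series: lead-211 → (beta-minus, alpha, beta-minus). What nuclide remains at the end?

Pb-207

Start: (A, Z) = (211, 82).
After β⁻: (211, 83).
After α: (207, 81).
After β⁻: (207, 82).
Z = 82 is lead.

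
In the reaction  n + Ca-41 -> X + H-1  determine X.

K-41

Conserve mass number: 1 + 41 = A + 1, so A = 41.
Conserve atomic number: 0 + 20 = Z + 1, so Z = 19.
Z = 19 is potassium, so the species is K-41.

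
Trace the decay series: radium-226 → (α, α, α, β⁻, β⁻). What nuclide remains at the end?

Start: (A, Z) = (226, 88).
After α: (222, 86).
After α: (218, 84).
After α: (214, 82).
After β⁻: (214, 83).
After β⁻: (214, 84).
Z = 84 is polonium.

Po-214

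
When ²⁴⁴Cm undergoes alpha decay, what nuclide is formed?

Alpha decay: mass number changes by -4, atomic number by -2.
A: 244 − 4 = 240; Z: 96 − 2 = 94.
Z = 94 is plutonium, so the daughter is ²⁴⁰Pu.

Pu-240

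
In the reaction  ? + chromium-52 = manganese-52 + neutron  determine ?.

Conserve mass number: A + 52 = 52 + 1, so A = 1.
Conserve atomic number: Z + 24 = 25 + 0, so Z = 1.
A = 1 and Z = 1 is hydrogen-1 — a proton.

proton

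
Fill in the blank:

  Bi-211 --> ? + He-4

Tl-207

Conserve mass number: 211 = A + 4, so A = 207.
Conserve atomic number: 83 = Z + 2, so Z = 81.
Z = 81 is thallium, so the species is Tl-207.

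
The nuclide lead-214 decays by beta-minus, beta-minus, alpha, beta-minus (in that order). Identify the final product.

Bi-210

Start: (A, Z) = (214, 82).
After β⁻: (214, 83).
After β⁻: (214, 84).
After α: (210, 82).
After β⁻: (210, 83).
Z = 83 is bismuth.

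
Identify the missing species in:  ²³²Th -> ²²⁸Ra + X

Conserve mass number: 232 = 228 + A, so A = 4.
Conserve atomic number: 90 = 88 + Z, so Z = 2.
A = 4 and Z = 2 is ⁴He — an alpha particle.

alpha particle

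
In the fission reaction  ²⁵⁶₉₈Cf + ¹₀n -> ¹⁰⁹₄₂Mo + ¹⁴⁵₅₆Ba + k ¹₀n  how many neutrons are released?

3

Conserve mass number: 257 = 109 + 145 + k, so k = 257 − 254 = 3.
Check atomic number: 98 = 42 + 56 + 0 = 98. ✓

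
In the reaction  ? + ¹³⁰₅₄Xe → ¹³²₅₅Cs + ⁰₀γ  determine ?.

Conserve mass number: A + 130 = 132 + 0, so A = 2.
Conserve atomic number: Z + 54 = 55 + 0, so Z = 1.
A = 2 and Z = 1 is ²₁H — a deuteron.

deuteron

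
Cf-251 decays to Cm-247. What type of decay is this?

ΔA = 247 − 251 = -4; ΔZ = 96 − 98 = -2.
A drops by 4 and Z drops by 2 — the signature of alpha emission.

alpha decay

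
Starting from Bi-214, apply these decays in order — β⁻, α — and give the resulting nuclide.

Start: (A, Z) = (214, 83).
After β⁻: (214, 84).
After α: (210, 82).
Z = 82 is lead.

Pb-210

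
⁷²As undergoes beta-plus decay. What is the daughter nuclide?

Beta-plus decay: mass number changes by +0, atomic number by -1.
A: 72 = 72; Z: 33 − 1 = 32.
Z = 32 is germanium, so the daughter is ⁷²Ge.

Ge-72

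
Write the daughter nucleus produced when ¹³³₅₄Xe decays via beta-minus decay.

Beta-minus decay: mass number changes by +0, atomic number by +1.
A: 133 = 133; Z: 54 + 1 = 55.
Z = 55 is caesium, so the daughter is ¹³³₅₅Cs.

Cs-133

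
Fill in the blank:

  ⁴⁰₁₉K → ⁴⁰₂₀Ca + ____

beta-minus particle

Conserve mass number: 40 = 40 + A, so A = 0.
Conserve atomic number: 19 = 20 + Z, so Z = -1.
A = 0 and Z = -1 is ⁰₋₁e — a beta-minus particle.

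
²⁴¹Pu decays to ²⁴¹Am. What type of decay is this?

beta-minus decay

ΔA = 241 − 241 = 0; ΔZ = 95 − 94 = +1.
A is unchanged and Z rises by 1 — a neutron has become a proton (β⁻ decay).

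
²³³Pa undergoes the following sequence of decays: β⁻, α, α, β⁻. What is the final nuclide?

Start: (A, Z) = (233, 91).
After β⁻: (233, 92).
After α: (229, 90).
After α: (225, 88).
After β⁻: (225, 89).
Z = 89 is actinium.

Ac-225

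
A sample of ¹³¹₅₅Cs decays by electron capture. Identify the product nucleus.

Xe-131

Electron capture: mass number changes by +0, atomic number by -1.
A: 131 = 131; Z: 55 − 1 = 54.
Z = 54 is xenon, so the daughter is ¹³¹₅₄Xe.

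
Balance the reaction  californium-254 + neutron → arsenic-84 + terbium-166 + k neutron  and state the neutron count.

5

Conserve mass number: 255 = 84 + 166 + k, so k = 255 − 250 = 5.
Check atomic number: 98 = 33 + 65 + 0 = 98. ✓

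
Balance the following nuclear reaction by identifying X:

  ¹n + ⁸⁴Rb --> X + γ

Rb-85

Conserve mass number: 1 + 84 = A + 0, so A = 85.
Conserve atomic number: 0 + 37 = Z + 0, so Z = 37.
Z = 37 is rubidium, so the species is ⁸⁵Rb.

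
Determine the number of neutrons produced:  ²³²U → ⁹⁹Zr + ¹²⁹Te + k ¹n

4

Conserve mass number: 232 = 99 + 129 + k, so k = 232 − 228 = 4.
Check atomic number: 92 = 40 + 52 + 0 = 92. ✓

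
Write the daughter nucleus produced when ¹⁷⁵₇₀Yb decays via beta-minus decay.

Beta-minus decay: mass number changes by +0, atomic number by +1.
A: 175 = 175; Z: 70 + 1 = 71.
Z = 71 is lutetium, so the daughter is ¹⁷⁵₇₁Lu.

Lu-175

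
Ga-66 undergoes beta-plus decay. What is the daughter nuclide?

Beta-plus decay: mass number changes by +0, atomic number by -1.
A: 66 = 66; Z: 31 − 1 = 30.
Z = 30 is zinc, so the daughter is Zn-66.

Zn-66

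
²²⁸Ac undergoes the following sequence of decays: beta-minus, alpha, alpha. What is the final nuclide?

Rn-220

Start: (A, Z) = (228, 89).
After β⁻: (228, 90).
After α: (224, 88).
After α: (220, 86).
Z = 86 is radon.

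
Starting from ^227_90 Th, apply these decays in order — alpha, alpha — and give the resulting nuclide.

Rn-219

Start: (A, Z) = (227, 90).
After α: (223, 88).
After α: (219, 86).
Z = 86 is radon.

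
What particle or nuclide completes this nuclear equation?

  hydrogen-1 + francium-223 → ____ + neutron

Ra-223

Conserve mass number: 1 + 223 = A + 1, so A = 223.
Conserve atomic number: 1 + 87 = Z + 0, so Z = 88.
Z = 88 is radium, so the species is radium-223.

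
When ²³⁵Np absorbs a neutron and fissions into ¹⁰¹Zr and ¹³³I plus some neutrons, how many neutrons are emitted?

Conserve mass number: 236 = 101 + 133 + k, so k = 236 − 234 = 2.
Check atomic number: 93 = 40 + 53 + 0 = 93. ✓

2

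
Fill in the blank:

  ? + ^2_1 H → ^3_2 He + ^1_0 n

deuteron

Conserve mass number: A + 2 = 3 + 1, so A = 2.
Conserve atomic number: Z + 1 = 2 + 0, so Z = 1.
A = 2 and Z = 1 is ^2_1 H — a deuteron.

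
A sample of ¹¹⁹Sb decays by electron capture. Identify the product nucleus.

Sn-119

Electron capture: mass number changes by +0, atomic number by -1.
A: 119 = 119; Z: 51 − 1 = 50.
Z = 50 is tin, so the daughter is ¹¹⁹Sn.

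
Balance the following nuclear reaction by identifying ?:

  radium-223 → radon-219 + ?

alpha particle

Conserve mass number: 223 = 219 + A, so A = 4.
Conserve atomic number: 88 = 86 + Z, so Z = 2.
A = 4 and Z = 2 is helium-4 — an alpha particle.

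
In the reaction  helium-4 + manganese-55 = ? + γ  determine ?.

Conserve mass number: 4 + 55 = A + 0, so A = 59.
Conserve atomic number: 2 + 25 = Z + 0, so Z = 27.
Z = 27 is cobalt, so the species is cobalt-59.

Co-59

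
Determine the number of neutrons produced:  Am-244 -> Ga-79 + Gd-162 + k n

3

Conserve mass number: 244 = 79 + 162 + k, so k = 244 − 241 = 3.
Check atomic number: 95 = 31 + 64 + 0 = 95. ✓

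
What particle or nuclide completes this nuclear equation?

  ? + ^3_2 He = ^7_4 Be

alpha particle

Conserve mass number: A + 3 = 7, so A = 4.
Conserve atomic number: Z + 2 = 4, so Z = 2.
A = 4 and Z = 2 is ^4_2 He — an alpha particle.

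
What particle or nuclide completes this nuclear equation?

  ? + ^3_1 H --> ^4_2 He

proton

Conserve mass number: A + 3 = 4, so A = 1.
Conserve atomic number: Z + 1 = 2, so Z = 1.
A = 1 and Z = 1 is ^1_1 H — a proton.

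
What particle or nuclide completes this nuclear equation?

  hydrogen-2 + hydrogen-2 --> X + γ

Conserve mass number: 2 + 2 = A + 0, so A = 4.
Conserve atomic number: 1 + 1 = Z + 0, so Z = 2.
A = 4 and Z = 2 is helium-4 — an alpha particle.

He-4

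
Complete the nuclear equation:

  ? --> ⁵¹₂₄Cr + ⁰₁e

Mn-51

Conserve mass number: A = 51 + 0, so A = 51.
Conserve atomic number: Z = 24 + 1, so Z = 25.
Z = 25 is manganese, so the species is ⁵¹₂₅Mn.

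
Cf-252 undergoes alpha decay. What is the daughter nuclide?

Alpha decay: mass number changes by -4, atomic number by -2.
A: 252 − 4 = 248; Z: 98 − 2 = 96.
Z = 96 is curium, so the daughter is Cm-248.

Cm-248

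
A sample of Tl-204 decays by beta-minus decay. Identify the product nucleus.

Beta-minus decay: mass number changes by +0, atomic number by +1.
A: 204 = 204; Z: 81 + 1 = 82.
Z = 82 is lead, so the daughter is Pb-204.

Pb-204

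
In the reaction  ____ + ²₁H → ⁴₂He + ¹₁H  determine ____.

Conserve mass number: A + 2 = 4 + 1, so A = 3.
Conserve atomic number: Z + 1 = 2 + 1, so Z = 2.
Z = 2 is helium, so the species is ³₂He.

He-3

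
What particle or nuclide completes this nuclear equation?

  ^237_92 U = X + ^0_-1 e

Np-237

Conserve mass number: 237 = A + 0, so A = 237.
Conserve atomic number: 92 = Z − 1, so Z = 93.
Z = 93 is neptunium, so the species is ^237_93 Np.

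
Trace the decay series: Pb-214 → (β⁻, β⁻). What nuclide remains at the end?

Po-214

Start: (A, Z) = (214, 82).
After β⁻: (214, 83).
After β⁻: (214, 84).
Z = 84 is polonium.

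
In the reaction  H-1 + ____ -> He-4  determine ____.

Conserve mass number: 1 + A = 4, so A = 3.
Conserve atomic number: 1 + Z = 2, so Z = 1.
A = 3 and Z = 1 is H-3 — a triton.

triton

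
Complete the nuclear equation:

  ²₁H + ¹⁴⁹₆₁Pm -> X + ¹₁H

Pm-150

Conserve mass number: 2 + 149 = A + 1, so A = 150.
Conserve atomic number: 1 + 61 = Z + 1, so Z = 61.
Z = 61 is promethium, so the species is ¹⁵⁰₆₁Pm.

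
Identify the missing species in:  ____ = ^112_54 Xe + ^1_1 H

Conserve mass number: A = 112 + 1, so A = 113.
Conserve atomic number: Z = 54 + 1, so Z = 55.
Z = 55 is caesium, so the species is ^113_55 Cs.

Cs-113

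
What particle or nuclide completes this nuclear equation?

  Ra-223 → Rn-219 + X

alpha particle

Conserve mass number: 223 = 219 + A, so A = 4.
Conserve atomic number: 88 = 86 + Z, so Z = 2.
A = 4 and Z = 2 is He-4 — an alpha particle.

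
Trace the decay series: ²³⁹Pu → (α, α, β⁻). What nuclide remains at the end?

Pa-231

Start: (A, Z) = (239, 94).
After α: (235, 92).
After α: (231, 90).
After β⁻: (231, 91).
Z = 91 is protactinium.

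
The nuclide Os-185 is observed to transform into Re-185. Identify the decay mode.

beta-plus decay or electron capture

ΔA = 185 − 185 = 0; ΔZ = 75 − 76 = -1.
A is unchanged and Z drops by 1 — a proton has become a neutron (β⁺ emission or electron capture).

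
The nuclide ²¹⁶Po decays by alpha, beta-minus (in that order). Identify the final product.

Start: (A, Z) = (216, 84).
After α: (212, 82).
After β⁻: (212, 83).
Z = 83 is bismuth.

Bi-212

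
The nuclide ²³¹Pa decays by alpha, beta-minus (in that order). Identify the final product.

Start: (A, Z) = (231, 91).
After α: (227, 89).
After β⁻: (227, 90).
Z = 90 is thorium.

Th-227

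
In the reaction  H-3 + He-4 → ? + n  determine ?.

Li-6

Conserve mass number: 3 + 4 = A + 1, so A = 6.
Conserve atomic number: 1 + 2 = Z + 0, so Z = 3.
Z = 3 is lithium, so the species is Li-6.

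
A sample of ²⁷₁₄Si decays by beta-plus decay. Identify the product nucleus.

Al-27

Beta-plus decay: mass number changes by +0, atomic number by -1.
A: 27 = 27; Z: 14 − 1 = 13.
Z = 13 is aluminium, so the daughter is ²⁷₁₃Al.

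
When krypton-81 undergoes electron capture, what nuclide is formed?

Electron capture: mass number changes by +0, atomic number by -1.
A: 81 = 81; Z: 36 − 1 = 35.
Z = 35 is bromine, so the daughter is bromine-81.

Br-81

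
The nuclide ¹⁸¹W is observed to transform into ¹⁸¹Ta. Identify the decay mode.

beta-plus decay or electron capture

ΔA = 181 − 181 = 0; ΔZ = 73 − 74 = -1.
A is unchanged and Z drops by 1 — a proton has become a neutron (β⁺ emission or electron capture).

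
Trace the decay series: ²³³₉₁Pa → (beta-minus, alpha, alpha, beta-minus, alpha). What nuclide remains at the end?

Fr-221

Start: (A, Z) = (233, 91).
After β⁻: (233, 92).
After α: (229, 90).
After α: (225, 88).
After β⁻: (225, 89).
After α: (221, 87).
Z = 87 is francium.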